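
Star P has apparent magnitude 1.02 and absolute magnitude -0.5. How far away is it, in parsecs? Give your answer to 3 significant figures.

20.1 pc

m − M = 5 log₁₀(d/10 pc)
1.02 − (-0.5) = 1.52 = 5 log₁₀(d/10)
d = 10 × 10^(1.52/5) = 10 × 10^0.304 = 20.14 pc.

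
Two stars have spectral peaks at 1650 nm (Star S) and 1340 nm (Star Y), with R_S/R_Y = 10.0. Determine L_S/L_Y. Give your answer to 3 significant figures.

43.5

Wien's law gives T ∝ 1/λ_max, so T_S/T_Y = λ_Y/λ_S = 1340/1650 = 0.8121.
Then L ∝ R²T⁴ gives L_S/L_Y = (10.0)² × (0.8121)⁴ = 100.0 × 0.4350 = 43.50.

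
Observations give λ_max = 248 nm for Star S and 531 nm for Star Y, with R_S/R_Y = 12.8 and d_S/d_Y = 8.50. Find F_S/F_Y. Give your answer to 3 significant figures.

Wien's law: T_S/T_Y = λ_Y/λ_S = 531/248 = 2.141.
L_S/L_Y = (R_S/R_Y)²(T_S/T_Y)⁴ = (12.8)²(2.141)⁴ = 3443.
F_S/F_Y = (L_S/L_Y)/(d_S/d_Y)² = 3443/(8.50)² = 47.66.

47.7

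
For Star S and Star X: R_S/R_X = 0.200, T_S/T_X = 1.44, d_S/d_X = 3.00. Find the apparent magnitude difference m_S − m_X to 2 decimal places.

4.30

L_S/L_X = (0.200)²(1.44)⁴ = 0.1720.
F_S/F_X = (L_S/L_X)/(d_S/d_X)² = 0.1720/9.000 = 0.01911.
m_S − m_X = −2.5 log₁₀(0.01911) = 4.30.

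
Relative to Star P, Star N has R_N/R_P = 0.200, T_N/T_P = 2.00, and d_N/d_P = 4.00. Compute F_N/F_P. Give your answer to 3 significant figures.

0.0400

L_N/L_P = (R_N/R_P)²(T_N/T_P)⁴ = (0.200)² × (2.00)⁴ = 0.6400.
F_N/F_P = (L_N/L_P)/(d_N/d_P)² = 0.6400 / (4.00)² = 0.04000.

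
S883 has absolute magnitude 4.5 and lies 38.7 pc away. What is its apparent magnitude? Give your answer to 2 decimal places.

7.44

m = M + 5 log₁₀(d/10 pc) = 4.5 + 5 log₁₀(38.7/10)
  = 4.5 + 5 × 0.588 = 4.5 + 2.94 = 7.44.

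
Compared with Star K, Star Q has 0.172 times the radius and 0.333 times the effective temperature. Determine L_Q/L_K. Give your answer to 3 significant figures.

From the Stefan–Boltzmann law, L ∝ R²T⁴, so
L_Q/L_K = (R_Q/R_K)² (T_Q/T_K)⁴ = (0.172)² × (0.333)⁴ = 0.02958 × 0.01230 = 3.638×10^-4.

3.64×10^-4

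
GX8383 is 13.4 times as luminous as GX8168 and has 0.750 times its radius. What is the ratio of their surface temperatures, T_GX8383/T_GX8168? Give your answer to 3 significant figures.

L ∝ R²T⁴ gives T ∝ (L/R²)^(1/4), so
T_GX8383/T_GX8168 = (13.4 / 0.750²)^(1/4) = (23.82)^(1/4) = 2.209.

2.21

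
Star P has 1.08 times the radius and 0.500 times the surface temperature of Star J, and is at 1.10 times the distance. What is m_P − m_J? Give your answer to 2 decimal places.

L_P/L_J = (1.08)²(0.500)⁴ = 0.07290.
F_P/F_J = (L_P/L_J)/(d_P/d_J)² = 0.07290/1.210 = 0.06025.
m_P − m_J = −2.5 log₁₀(0.06025) = 3.05.

3.05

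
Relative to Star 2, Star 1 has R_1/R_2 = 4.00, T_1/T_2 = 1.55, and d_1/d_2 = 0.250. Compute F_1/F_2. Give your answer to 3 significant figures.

L_1/L_2 = (R_1/R_2)²(T_1/T_2)⁴ = (4.00)² × (1.55)⁴ = 92.35.
F_1/F_2 = (L_1/L_2)/(d_1/d_2)² = 92.35 / (0.250)² = 1478.

1.48×10^3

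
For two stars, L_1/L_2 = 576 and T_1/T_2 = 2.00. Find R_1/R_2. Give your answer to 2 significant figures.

6.0

L ∝ R²T⁴ gives R ∝ √L / T², so
R_1/R_2 = √(576) / (2.00)² = 24.00 / 4.000 = 6.000.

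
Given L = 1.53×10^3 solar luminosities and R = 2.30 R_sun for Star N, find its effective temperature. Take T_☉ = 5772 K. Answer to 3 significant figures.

2.38×10^4 K

T/T_☉ = (L/L_☉)^(1/4) / (R/R_☉)^(1/2)
T = 5772 × (1.53×10^3)^(1/4) / √(2.30) = 5772 × 6.254 / 1.517 = 2.380×10^4 K.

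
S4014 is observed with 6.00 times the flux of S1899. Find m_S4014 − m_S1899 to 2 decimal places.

-1.95

m_S4014 − m_S1899 = −2.5 log₁₀(F_S4014/F_S1899) = −2.5 log₁₀(6.00) = −2.5 × (0.778) = -1.945.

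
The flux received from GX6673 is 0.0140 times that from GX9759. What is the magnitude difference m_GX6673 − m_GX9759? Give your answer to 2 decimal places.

4.63

m_GX6673 − m_GX9759 = −2.5 log₁₀(F_GX6673/F_GX9759) = −2.5 log₁₀(0.0140) = −2.5 × (-1.854) = 4.635.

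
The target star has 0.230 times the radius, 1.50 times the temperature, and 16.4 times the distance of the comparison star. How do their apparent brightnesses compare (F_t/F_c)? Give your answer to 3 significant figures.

9.96×10^-4

L_t/L_c = (R_t/R_c)²(T_t/T_c)⁴ = (0.230)² × (1.50)⁴ = 0.2678.
F_t/F_c = (L_t/L_c)/(d_t/d_c)² = 0.2678 / (16.4)² = 9.957×10^-4.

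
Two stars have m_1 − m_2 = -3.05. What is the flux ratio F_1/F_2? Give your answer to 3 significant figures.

F_1/F_2 = 10^(−(m_1 − m_2)/2.5) = 10^(3.05/2.5) = 10^1.220 = 16.60.

16.6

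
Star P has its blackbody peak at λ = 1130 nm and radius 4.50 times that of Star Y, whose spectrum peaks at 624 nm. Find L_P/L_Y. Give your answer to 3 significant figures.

Wien's law gives T ∝ 1/λ_max, so T_P/T_Y = λ_Y/λ_P = 624/1130 = 0.5522.
Then L ∝ R²T⁴ gives L_P/L_Y = (4.50)² × (0.5522)⁴ = 20.25 × 0.09299 = 1.883.

1.88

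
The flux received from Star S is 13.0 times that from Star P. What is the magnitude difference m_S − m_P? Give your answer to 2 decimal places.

-2.78

m_S − m_P = −2.5 log₁₀(F_S/F_P) = −2.5 log₁₀(13.0) = −2.5 × (1.114) = -2.785.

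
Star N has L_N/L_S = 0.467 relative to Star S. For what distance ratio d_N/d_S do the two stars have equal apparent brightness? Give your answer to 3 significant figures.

Equal flux requires L_N/d_N² = L_S/d_S², so d_N/d_S = √(L_N/L_S)
= √(0.467) = 0.6834.

0.683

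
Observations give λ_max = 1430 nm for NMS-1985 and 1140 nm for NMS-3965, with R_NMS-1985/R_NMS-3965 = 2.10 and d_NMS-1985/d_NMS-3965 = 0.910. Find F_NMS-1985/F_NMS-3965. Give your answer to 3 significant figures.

2.15

Wien's law: T_NMS-1985/T_NMS-3965 = λ_NMS-3965/λ_NMS-1985 = 1140/1430 = 0.7972.
L_NMS-1985/L_NMS-3965 = (R_NMS-1985/R_NMS-3965)²(T_NMS-1985/T_NMS-3965)⁴ = (2.10)²(0.7972)⁴ = 1.781.
F_NMS-1985/F_NMS-3965 = (L_NMS-1985/L_NMS-3965)/(d_NMS-1985/d_NMS-3965)² = 1.781/(0.910)² = 2.151.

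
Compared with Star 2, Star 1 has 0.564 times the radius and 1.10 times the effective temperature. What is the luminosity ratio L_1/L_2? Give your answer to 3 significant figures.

0.466

From the Stefan–Boltzmann law, L ∝ R²T⁴, so
L_1/L_2 = (R_1/R_2)² (T_1/T_2)⁴ = (0.564)² × (1.10)⁴ = 0.3181 × 1.464 = 0.4657.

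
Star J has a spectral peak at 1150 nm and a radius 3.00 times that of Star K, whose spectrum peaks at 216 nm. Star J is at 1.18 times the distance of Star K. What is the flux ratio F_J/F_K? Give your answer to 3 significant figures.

0.00804

Wien's law: T_J/T_K = λ_K/λ_J = 216/1150 = 0.1878.
L_J/L_K = (R_J/R_K)²(T_J/T_K)⁴ = (3.00)²(0.1878)⁴ = 0.01120.
F_J/F_K = (L_J/L_K)/(d_J/d_K)² = 0.01120/(1.18)² = 0.008045.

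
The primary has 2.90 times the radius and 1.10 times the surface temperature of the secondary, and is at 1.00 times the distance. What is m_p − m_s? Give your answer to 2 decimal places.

L_p/L_s = (2.90)²(1.10)⁴ = 12.31.
F_p/F_s = (L_p/L_s)/(d_p/d_s)² = 12.31/1.000 = 12.31.
m_p − m_s = −2.5 log₁₀(12.31) = -2.73.

-2.73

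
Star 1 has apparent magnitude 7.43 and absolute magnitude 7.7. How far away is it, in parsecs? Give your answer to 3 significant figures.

m − M = 5 log₁₀(d/10 pc)
7.43 − (7.7) = -0.27 = 5 log₁₀(d/10)
d = 10 × 10^(-0.27/5) = 10 × 10^-0.054 = 8.831 pc.

8.83 pc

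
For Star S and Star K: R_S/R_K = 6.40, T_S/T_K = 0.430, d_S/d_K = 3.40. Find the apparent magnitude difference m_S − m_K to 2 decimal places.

L_S/L_K = (6.40)²(0.430)⁴ = 1.400.
F_S/F_K = (L_S/L_K)/(d_S/d_K)² = 1.400/11.56 = 0.1211.
m_S − m_K = −2.5 log₁₀(0.1211) = 2.29.

2.29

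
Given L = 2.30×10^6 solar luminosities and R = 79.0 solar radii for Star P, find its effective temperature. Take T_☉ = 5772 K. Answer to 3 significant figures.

2.53×10^4 K

T/T_☉ = (L/L_☉)^(1/4) / (R/R_☉)^(1/2)
T = 5772 × (2.30×10^6)^(1/4) / √(79.0) = 5772 × 38.94 / 8.888 = 2.529×10^4 K.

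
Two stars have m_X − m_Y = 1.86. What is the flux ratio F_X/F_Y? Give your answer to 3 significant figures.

0.180

F_X/F_Y = 10^(−(m_X − m_Y)/2.5) = 10^(-1.86/2.5) = 10^-0.744 = 0.1803.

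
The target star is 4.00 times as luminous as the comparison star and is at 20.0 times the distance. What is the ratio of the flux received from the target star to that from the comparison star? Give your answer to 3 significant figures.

F = L/(4πd²), so F_t/F_c = (L_t/L_c) / (d_t/d_c)²
= 4.00 / (20.0)² = 4.00 / 400.0 = 0.01000.

0.0100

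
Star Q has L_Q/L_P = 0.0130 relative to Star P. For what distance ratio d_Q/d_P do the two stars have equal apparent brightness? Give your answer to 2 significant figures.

Equal flux requires L_Q/d_Q² = L_P/d_P², so d_Q/d_P = √(L_Q/L_P)
= √(0.0130) = 0.1140.

0.11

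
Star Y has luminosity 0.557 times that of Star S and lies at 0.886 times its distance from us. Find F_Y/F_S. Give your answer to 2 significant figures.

F = L/(4πd²), so F_Y/F_S = (L_Y/L_S) / (d_Y/d_S)²
= 0.557 / (0.886)² = 0.557 / 0.7850 = 0.7096.

0.71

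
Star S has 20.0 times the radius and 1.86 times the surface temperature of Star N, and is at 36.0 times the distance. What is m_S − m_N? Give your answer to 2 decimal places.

L_S/L_N = (20.0)²(1.86)⁴ = 4788.
F_S/F_N = (L_S/L_N)/(d_S/d_N)² = 4788/1296 = 3.694.
m_S − m_N = −2.5 log₁₀(3.694) = -1.42.

-1.42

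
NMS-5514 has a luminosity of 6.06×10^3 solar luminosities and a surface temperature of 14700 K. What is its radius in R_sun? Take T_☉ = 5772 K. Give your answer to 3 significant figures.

R/R_☉ = √(L/L_☉) / (T/T_☉)² = √(6.06×10^3) / (2.547)²
       = 77.85 / 6.486 = 12.00.

12.0 R_sun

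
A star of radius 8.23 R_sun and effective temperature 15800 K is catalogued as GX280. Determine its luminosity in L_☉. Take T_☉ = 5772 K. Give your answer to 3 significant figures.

L/L_☉ = (R/R_☉)² (T/T_☉)⁴ = (8.23)² × (15800/5772)⁴
       = 67.73 × (2.737)⁴ = 67.73 × 56.15 = 3803.

3.80×10^3 L_☉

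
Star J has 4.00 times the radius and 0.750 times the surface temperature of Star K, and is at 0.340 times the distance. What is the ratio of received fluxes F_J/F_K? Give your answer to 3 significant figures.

L_J/L_K = (R_J/R_K)²(T_J/T_K)⁴ = (4.00)² × (0.750)⁴ = 5.062.
F_J/F_K = (L_J/L_K)/(d_J/d_K)² = 5.062 / (0.340)² = 43.79.

43.8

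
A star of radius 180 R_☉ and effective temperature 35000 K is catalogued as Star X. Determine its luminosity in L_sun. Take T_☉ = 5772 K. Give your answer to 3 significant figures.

L/L_☉ = (R/R_☉)² (T/T_☉)⁴ = (180)² × (35000/5772)⁴
       = 3.240×10^4 × (6.064)⁴ = 3.240×10^4 × 1352 = 4.380×10^7.

4.38×10^7 L_sun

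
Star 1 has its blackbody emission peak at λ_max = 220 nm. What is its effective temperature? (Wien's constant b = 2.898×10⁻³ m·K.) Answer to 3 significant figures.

T = b/λ_max = 2.898×10⁻³ / (220×10⁻⁹) = 1.317×10^4 K.

1.32×10^4 K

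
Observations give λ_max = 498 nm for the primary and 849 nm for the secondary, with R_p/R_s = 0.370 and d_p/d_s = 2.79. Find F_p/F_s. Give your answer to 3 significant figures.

0.149

Wien's law: T_p/T_s = λ_s/λ_p = 849/498 = 1.705.
L_p/L_s = (R_p/R_s)²(T_p/T_s)⁴ = (0.370)²(1.705)⁴ = 1.156.
F_p/F_s = (L_p/L_s)/(d_p/d_s)² = 1.156/(2.79)² = 0.1486.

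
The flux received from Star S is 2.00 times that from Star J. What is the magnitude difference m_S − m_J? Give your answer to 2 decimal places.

m_S − m_J = −2.5 log₁₀(F_S/F_J) = −2.5 log₁₀(2.00) = −2.5 × (0.301) = -0.753.

-0.75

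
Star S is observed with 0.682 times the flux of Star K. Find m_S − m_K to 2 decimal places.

0.42

m_S − m_K = −2.5 log₁₀(F_S/F_K) = −2.5 log₁₀(0.682) = −2.5 × (-0.166) = 0.416.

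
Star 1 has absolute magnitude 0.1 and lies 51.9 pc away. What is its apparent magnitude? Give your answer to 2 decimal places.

m = M + 5 log₁₀(d/10 pc) = 0.1 + 5 log₁₀(51.9/10)
  = 0.1 + 5 × 0.715 = 0.1 + 3.58 = 3.68.

3.68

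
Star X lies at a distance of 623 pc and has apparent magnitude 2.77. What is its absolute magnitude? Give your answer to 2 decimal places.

-6.20

M = m − 5 log₁₀(d/10 pc) = 2.77 − 5 log₁₀(623/10)
  = 2.77 − 5 × 1.794 = 2.77 − 8.97 = -6.20.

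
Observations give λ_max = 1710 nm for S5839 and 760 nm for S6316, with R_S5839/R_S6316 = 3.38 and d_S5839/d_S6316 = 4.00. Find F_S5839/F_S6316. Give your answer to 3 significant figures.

Wien's law: T_S5839/T_S6316 = λ_S6316/λ_S5839 = 760/1710 = 0.4444.
L_S5839/L_S6316 = (R_S5839/R_S6316)²(T_S5839/T_S6316)⁴ = (3.38)²(0.4444)⁴ = 0.4458.
F_S5839/F_S6316 = (L_S5839/L_S6316)/(d_S5839/d_S6316)² = 0.4458/(4.00)² = 0.02786.

0.0279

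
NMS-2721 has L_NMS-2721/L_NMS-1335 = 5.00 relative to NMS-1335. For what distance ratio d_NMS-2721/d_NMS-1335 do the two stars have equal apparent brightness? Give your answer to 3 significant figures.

Equal flux requires L_NMS-2721/d_NMS-2721² = L_NMS-1335/d_NMS-1335², so d_NMS-2721/d_NMS-1335 = √(L_NMS-2721/L_NMS-1335)
= √(5.00) = 2.236.

2.24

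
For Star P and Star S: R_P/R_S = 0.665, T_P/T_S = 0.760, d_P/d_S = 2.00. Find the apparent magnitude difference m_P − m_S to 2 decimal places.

3.58

L_P/L_S = (0.665)²(0.760)⁴ = 0.1475.
F_P/F_S = (L_P/L_S)/(d_P/d_S)² = 0.1475/4.000 = 0.03688.
m_P − m_S = −2.5 log₁₀(0.03688) = 3.58.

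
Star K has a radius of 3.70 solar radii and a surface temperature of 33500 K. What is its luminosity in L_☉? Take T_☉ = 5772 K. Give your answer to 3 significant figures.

1.55×10^4 L_☉

L/L_☉ = (R/R_☉)² (T/T_☉)⁴ = (3.70)² × (33500/5772)⁴
       = 13.69 × (5.804)⁴ = 13.69 × 1135 = 1.553×10^4.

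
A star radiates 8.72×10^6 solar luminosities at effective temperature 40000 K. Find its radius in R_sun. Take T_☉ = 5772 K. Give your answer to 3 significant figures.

61.5 R_sun

R/R_☉ = √(L/L_☉) / (T/T_☉)² = √(8.72×10^6) / (6.930)²
       = 2953 / 48.02 = 61.49.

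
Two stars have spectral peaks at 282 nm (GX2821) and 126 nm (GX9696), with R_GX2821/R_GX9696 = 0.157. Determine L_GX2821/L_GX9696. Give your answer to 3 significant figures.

Wien's law gives T ∝ 1/λ_max, so T_GX2821/T_GX9696 = λ_GX9696/λ_GX2821 = 126/282 = 0.4468.
Then L ∝ R²T⁴ gives L_GX2821/L_GX9696 = (0.157)² × (0.4468)⁴ = 0.02465 × 0.03986 = 9.824×10^-4.

9.82×10^-4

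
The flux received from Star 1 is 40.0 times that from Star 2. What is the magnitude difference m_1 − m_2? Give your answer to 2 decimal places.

-4.01

m_1 − m_2 = −2.5 log₁₀(F_1/F_2) = −2.5 log₁₀(40.0) = −2.5 × (1.602) = -4.005.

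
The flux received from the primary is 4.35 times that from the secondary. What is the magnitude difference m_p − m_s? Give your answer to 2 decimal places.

m_p − m_s = −2.5 log₁₀(F_p/F_s) = −2.5 log₁₀(4.35) = −2.5 × (0.638) = -1.596.

-1.60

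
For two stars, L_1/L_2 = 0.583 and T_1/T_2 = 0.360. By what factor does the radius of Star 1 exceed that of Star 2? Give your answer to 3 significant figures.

L ∝ R²T⁴ gives R ∝ √L / T², so
R_1/R_2 = √(0.583) / (0.360)² = 0.7635 / 0.1296 = 5.892.

5.89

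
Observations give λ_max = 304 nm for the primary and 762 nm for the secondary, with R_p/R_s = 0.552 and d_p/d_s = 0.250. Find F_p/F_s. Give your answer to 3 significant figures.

Wien's law: T_p/T_s = λ_s/λ_p = 762/304 = 2.507.
L_p/L_s = (R_p/R_s)²(T_p/T_s)⁴ = (0.552)²(2.507)⁴ = 12.03.
F_p/F_s = (L_p/L_s)/(d_p/d_s)² = 12.03/(0.250)² = 192.5.

192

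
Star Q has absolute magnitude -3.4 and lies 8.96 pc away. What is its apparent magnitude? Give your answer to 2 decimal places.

-3.64

m = M + 5 log₁₀(d/10 pc) = -3.4 + 5 log₁₀(8.96/10)
  = -3.4 + 5 × -0.048 = -3.4 + -0.24 = -3.64.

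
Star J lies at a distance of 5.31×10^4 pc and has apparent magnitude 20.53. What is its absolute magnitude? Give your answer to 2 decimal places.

M = m − 5 log₁₀(d/10 pc) = 20.53 − 5 log₁₀(5.31×10^4/10)
  = 20.53 − 5 × 3.725 = 20.53 − 18.63 = 1.90.

1.90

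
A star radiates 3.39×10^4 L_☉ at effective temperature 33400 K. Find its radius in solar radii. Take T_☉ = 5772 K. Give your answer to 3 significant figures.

5.50 solar radii

R/R_☉ = √(L/L_☉) / (T/T_☉)² = √(3.39×10^4) / (5.787)²
       = 184.1 / 33.48 = 5.499.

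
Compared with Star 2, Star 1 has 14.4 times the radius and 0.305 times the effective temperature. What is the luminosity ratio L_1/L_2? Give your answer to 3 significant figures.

From the Stefan–Boltzmann law, L ∝ R²T⁴, so
L_1/L_2 = (R_1/R_2)² (T_1/T_2)⁴ = (14.4)² × (0.305)⁴ = 207.4 × 0.008654 = 1.794.

1.79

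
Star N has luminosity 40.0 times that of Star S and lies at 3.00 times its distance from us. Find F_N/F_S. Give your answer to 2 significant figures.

F = L/(4πd²), so F_N/F_S = (L_N/L_S) / (d_N/d_S)²
= 40.0 / (3.00)² = 40.0 / 9.000 = 4.444.

4.4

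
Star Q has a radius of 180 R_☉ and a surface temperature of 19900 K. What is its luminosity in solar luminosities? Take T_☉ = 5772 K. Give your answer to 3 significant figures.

L/L_☉ = (R/R_☉)² (T/T_☉)⁴ = (180)² × (19900/5772)⁴
       = 3.240×10^4 × (3.448)⁴ = 3.240×10^4 × 141.3 = 4.578×10^6.

4.58×10^6 solar luminosities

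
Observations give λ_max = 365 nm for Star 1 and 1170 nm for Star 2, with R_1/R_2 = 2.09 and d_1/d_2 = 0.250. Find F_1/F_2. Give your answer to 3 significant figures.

Wien's law: T_1/T_2 = λ_2/λ_1 = 1170/365 = 3.205.
L_1/L_2 = (R_1/R_2)²(T_1/T_2)⁴ = (2.09)²(3.205)⁴ = 461.2.
F_1/F_2 = (L_1/L_2)/(d_1/d_2)² = 461.2/(0.250)² = 7379.

7.38×10^3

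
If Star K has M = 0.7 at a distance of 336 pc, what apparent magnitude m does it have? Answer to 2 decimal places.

m = M + 5 log₁₀(d/10 pc) = 0.7 + 5 log₁₀(336/10)
  = 0.7 + 5 × 1.526 = 0.7 + 7.63 = 8.33.

8.33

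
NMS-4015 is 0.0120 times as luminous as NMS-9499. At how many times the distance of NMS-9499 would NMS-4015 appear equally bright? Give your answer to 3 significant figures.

0.110

Equal flux requires L_NMS-4015/d_NMS-4015² = L_NMS-9499/d_NMS-9499², so d_NMS-4015/d_NMS-9499 = √(L_NMS-4015/L_NMS-9499)
= √(0.0120) = 0.1095.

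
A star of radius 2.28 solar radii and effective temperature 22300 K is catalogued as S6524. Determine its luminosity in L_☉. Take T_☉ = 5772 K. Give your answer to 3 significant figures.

1.16×10^3 L_☉

L/L_☉ = (R/R_☉)² (T/T_☉)⁴ = (2.28)² × (22300/5772)⁴
       = 5.198 × (3.863)⁴ = 5.198 × 222.8 = 1158.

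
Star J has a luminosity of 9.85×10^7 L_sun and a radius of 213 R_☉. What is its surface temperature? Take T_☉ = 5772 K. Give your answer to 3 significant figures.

3.94×10^4 K

T/T_☉ = (L/L_☉)^(1/4) / (R/R_☉)^(1/2)
T = 5772 × (9.85×10^7)^(1/4) / √(213) = 5772 × 99.62 / 14.59 = 3.940×10^4 K.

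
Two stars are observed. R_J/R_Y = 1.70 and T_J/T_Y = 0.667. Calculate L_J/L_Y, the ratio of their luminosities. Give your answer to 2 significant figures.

0.57

From the Stefan–Boltzmann law, L ∝ R²T⁴, so
L_J/L_Y = (R_J/R_Y)² (T_J/T_Y)⁴ = (1.70)² × (0.667)⁴ = 2.890 × 0.1979 = 0.5720.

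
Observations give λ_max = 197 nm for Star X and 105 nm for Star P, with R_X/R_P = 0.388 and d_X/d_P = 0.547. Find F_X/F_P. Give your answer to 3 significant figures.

0.0406

Wien's law: T_X/T_P = λ_P/λ_X = 105/197 = 0.5330.
L_X/L_P = (R_X/R_P)²(T_X/T_P)⁴ = (0.388)²(0.5330)⁴ = 0.01215.
F_X/F_P = (L_X/L_P)/(d_X/d_P)² = 0.01215/(0.547)² = 0.04061.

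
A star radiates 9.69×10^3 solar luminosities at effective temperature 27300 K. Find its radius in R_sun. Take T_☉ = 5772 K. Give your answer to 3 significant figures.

4.40 R_sun

R/R_☉ = √(L/L_☉) / (T/T_☉)² = √(9.69×10^3) / (4.730)²
       = 98.44 / 22.37 = 4.400.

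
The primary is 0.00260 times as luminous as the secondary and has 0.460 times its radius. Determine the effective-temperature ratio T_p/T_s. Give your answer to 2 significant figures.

L ∝ R²T⁴ gives T ∝ (L/R²)^(1/4), so
T_p/T_s = (0.00260 / 0.460²)^(1/4) = (0.01229)^(1/4) = 0.3329.

0.33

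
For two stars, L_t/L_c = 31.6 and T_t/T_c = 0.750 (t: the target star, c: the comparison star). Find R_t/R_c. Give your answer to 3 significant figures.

9.99

L ∝ R²T⁴ gives R ∝ √L / T², so
R_t/R_c = √(31.6) / (0.750)² = 5.621 / 0.5625 = 9.994.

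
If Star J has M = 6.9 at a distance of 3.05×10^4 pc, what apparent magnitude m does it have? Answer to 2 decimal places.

24.32

m = M + 5 log₁₀(d/10 pc) = 6.9 + 5 log₁₀(3.05×10^4/10)
  = 6.9 + 5 × 3.484 = 6.9 + 17.42 = 24.32.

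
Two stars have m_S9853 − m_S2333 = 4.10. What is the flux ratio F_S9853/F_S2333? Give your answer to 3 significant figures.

F_S9853/F_S2333 = 10^(−(m_S9853 − m_S2333)/2.5) = 10^(-4.10/2.5) = 10^-1.640 = 0.02291.

0.0229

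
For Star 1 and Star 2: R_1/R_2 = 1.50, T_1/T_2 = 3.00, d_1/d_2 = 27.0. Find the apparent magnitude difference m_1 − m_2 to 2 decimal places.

1.51

L_1/L_2 = (1.50)²(3.00)⁴ = 182.2.
F_1/F_2 = (L_1/L_2)/(d_1/d_2)² = 182.2/729.0 = 0.2500.
m_1 − m_2 = −2.5 log₁₀(0.2500) = 1.51.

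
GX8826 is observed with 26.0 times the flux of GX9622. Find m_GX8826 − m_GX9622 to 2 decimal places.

-3.54

m_GX8826 − m_GX9622 = −2.5 log₁₀(F_GX8826/F_GX9622) = −2.5 log₁₀(26.0) = −2.5 × (1.415) = -3.537.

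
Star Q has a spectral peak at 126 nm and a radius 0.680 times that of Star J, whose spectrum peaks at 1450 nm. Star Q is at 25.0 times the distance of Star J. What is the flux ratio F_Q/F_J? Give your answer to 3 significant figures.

13.0

Wien's law: T_Q/T_J = λ_J/λ_Q = 1450/126 = 11.51.
L_Q/L_J = (R_Q/R_J)²(T_Q/T_J)⁴ = (0.680)²(11.51)⁴ = 8110.
F_Q/F_J = (L_Q/L_J)/(d_Q/d_J)² = 8110/(25.0)² = 12.98.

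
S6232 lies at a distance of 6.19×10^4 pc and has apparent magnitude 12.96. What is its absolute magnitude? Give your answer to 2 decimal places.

-6.00

M = m − 5 log₁₀(d/10 pc) = 12.96 − 5 log₁₀(6.19×10^4/10)
  = 12.96 − 5 × 3.792 = 12.96 − 18.96 = -6.00.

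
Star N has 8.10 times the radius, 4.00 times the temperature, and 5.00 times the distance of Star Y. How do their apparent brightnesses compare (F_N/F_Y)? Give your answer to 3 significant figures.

672

L_N/L_Y = (R_N/R_Y)²(T_N/T_Y)⁴ = (8.10)² × (4.00)⁴ = 1.680×10^4.
F_N/F_Y = (L_N/L_Y)/(d_N/d_Y)² = 1.680×10^4 / (5.00)² = 671.8.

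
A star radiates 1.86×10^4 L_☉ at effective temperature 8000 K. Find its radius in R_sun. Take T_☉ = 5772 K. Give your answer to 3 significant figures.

R/R_☉ = √(L/L_☉) / (T/T_☉)² = √(1.86×10^4) / (1.386)²
       = 136.4 / 1.921 = 71.00.

71.0 R_sun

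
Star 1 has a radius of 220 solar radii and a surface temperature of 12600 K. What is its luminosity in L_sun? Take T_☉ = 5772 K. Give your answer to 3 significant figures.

1.10×10^6 L_sun

L/L_☉ = (R/R_☉)² (T/T_☉)⁴ = (220)² × (12600/5772)⁴
       = 4.840×10^4 × (2.183)⁴ = 4.840×10^4 × 22.71 = 1.099×10^6.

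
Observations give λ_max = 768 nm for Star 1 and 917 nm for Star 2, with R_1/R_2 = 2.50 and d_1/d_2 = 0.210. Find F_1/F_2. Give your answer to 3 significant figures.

288

Wien's law: T_1/T_2 = λ_2/λ_1 = 917/768 = 1.194.
L_1/L_2 = (R_1/R_2)²(T_1/T_2)⁴ = (2.50)²(1.194)⁴ = 12.70.
F_1/F_2 = (L_1/L_2)/(d_1/d_2)² = 12.70/(0.210)² = 288.1.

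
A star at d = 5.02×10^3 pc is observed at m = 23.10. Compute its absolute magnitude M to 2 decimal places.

9.60

M = m − 5 log₁₀(d/10 pc) = 23.10 − 5 log₁₀(5.02×10^3/10)
  = 23.10 − 5 × 2.701 = 23.10 − 13.50 = 9.60.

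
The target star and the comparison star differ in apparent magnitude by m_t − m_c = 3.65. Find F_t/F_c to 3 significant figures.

0.0347

F_t/F_c = 10^(−(m_t − m_c)/2.5) = 10^(-3.65/2.5) = 10^-1.460 = 0.03467.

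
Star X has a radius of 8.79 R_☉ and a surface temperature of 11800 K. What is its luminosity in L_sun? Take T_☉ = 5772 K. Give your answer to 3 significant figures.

L/L_☉ = (R/R_☉)² (T/T_☉)⁴ = (8.79)² × (11800/5772)⁴
       = 77.26 × (2.044)⁴ = 77.26 × 17.47 = 1350.

1.35×10^3 L_sun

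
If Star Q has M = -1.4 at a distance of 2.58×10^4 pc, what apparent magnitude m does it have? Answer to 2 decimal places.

m = M + 5 log₁₀(d/10 pc) = -1.4 + 5 log₁₀(2.58×10^4/10)
  = -1.4 + 5 × 3.412 = -1.4 + 17.06 = 15.66.

15.66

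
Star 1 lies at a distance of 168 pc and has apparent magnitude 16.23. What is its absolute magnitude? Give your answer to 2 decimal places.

M = m − 5 log₁₀(d/10 pc) = 16.23 − 5 log₁₀(168/10)
  = 16.23 − 5 × 1.225 = 16.23 − 6.13 = 10.10.

10.10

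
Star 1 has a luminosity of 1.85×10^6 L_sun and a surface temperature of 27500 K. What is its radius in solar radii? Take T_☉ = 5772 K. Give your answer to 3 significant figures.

59.9 solar radii

R/R_☉ = √(L/L_☉) / (T/T_☉)² = √(1.85×10^6) / (4.764)²
       = 1360 / 22.70 = 59.92.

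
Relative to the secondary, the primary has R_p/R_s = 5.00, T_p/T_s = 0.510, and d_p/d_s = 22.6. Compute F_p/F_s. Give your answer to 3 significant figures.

0.00331

L_p/L_s = (R_p/R_s)²(T_p/T_s)⁴ = (5.00)² × (0.510)⁴ = 1.691.
F_p/F_s = (L_p/L_s)/(d_p/d_s)² = 1.691 / (22.6)² = 0.003311.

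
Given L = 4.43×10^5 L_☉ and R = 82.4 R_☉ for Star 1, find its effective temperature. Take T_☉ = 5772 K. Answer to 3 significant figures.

T/T_☉ = (L/L_☉)^(1/4) / (R/R_☉)^(1/2)
T = 5772 × (4.43×10^5)^(1/4) / √(82.4) = 5772 × 25.80 / 9.077 = 1.640×10^4 K.

1.64×10^4 K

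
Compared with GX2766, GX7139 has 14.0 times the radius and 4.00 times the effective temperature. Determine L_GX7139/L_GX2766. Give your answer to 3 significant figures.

5.02×10^4

From the Stefan–Boltzmann law, L ∝ R²T⁴, so
L_GX7139/L_GX2766 = (R_GX7139/R_GX2766)² (T_GX7139/T_GX2766)⁴ = (14.0)² × (4.00)⁴ = 196.0 × 256.0 = 5.018×10^4.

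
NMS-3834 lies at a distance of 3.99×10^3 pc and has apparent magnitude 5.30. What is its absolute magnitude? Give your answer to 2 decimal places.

M = m − 5 log₁₀(d/10 pc) = 5.30 − 5 log₁₀(3.99×10^3/10)
  = 5.30 − 5 × 2.601 = 5.30 − 13.00 = -7.70.

-7.70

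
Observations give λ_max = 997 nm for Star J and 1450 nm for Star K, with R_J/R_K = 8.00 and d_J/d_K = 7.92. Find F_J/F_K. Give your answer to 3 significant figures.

4.56

Wien's law: T_J/T_K = λ_K/λ_J = 1450/997 = 1.454.
L_J/L_K = (R_J/R_K)²(T_J/T_K)⁴ = (8.00)²(1.454)⁴ = 286.3.
F_J/F_K = (L_J/L_K)/(d_J/d_K)² = 286.3/(7.92)² = 4.565.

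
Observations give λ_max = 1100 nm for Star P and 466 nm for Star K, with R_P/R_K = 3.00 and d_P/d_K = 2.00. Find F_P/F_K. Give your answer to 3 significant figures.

Wien's law: T_P/T_K = λ_K/λ_P = 466/1100 = 0.4236.
L_P/L_K = (R_P/R_K)²(T_P/T_K)⁴ = (3.00)²(0.4236)⁴ = 0.2899.
F_P/F_K = (L_P/L_K)/(d_P/d_K)² = 0.2899/(2.00)² = 0.07247.

0.0725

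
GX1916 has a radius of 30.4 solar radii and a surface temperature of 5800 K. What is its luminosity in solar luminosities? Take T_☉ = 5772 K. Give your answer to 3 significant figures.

L/L_☉ = (R/R_☉)² (T/T_☉)⁴ = (30.4)² × (5800/5772)⁴
       = 924.2 × (1.005)⁴ = 924.2 × 1.020 = 942.2.

942 solar luminosities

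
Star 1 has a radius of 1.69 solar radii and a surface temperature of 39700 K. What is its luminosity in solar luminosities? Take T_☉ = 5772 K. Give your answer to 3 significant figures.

L/L_☉ = (R/R_☉)² (T/T_☉)⁴ = (1.69)² × (39700/5772)⁴
       = 2.856 × (6.878)⁴ = 2.856 × 2238 = 6392.

6.39×10^3 solar luminosities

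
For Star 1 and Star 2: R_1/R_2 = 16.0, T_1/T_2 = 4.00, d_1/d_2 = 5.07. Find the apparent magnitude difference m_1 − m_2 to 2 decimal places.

L_1/L_2 = (16.0)²(4.00)⁴ = 6.554×10^4.
F_1/F_2 = (L_1/L_2)/(d_1/d_2)² = 6.554×10^4/25.70 = 2550.
m_1 − m_2 = −2.5 log₁₀(2550) = -8.52.

-8.52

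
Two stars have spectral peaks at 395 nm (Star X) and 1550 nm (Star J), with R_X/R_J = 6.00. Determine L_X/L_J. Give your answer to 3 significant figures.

8.54×10^3

Wien's law gives T ∝ 1/λ_max, so T_X/T_J = λ_J/λ_X = 1550/395 = 3.924.
Then L ∝ R²T⁴ gives L_X/L_J = (6.00)² × (3.924)⁴ = 36.00 × 237.1 = 8536.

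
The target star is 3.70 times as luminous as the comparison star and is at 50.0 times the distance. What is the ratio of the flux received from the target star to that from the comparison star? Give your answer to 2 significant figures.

0.0015

F = L/(4πd²), so F_t/F_c = (L_t/L_c) / (d_t/d_c)²
= 3.70 / (50.0)² = 3.70 / 2500 = 0.001480.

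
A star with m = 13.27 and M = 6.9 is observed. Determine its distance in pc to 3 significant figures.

m − M = 5 log₁₀(d/10 pc)
13.27 − (6.9) = 6.37 = 5 log₁₀(d/10)
d = 10 × 10^(6.37/5) = 10 × 10^1.274 = 187.9 pc.

188 pc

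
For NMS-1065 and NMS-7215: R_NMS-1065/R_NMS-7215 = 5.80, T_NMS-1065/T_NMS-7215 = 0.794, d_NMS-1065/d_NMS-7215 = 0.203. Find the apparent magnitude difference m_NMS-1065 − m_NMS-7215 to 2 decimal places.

L_NMS-1065/L_NMS-7215 = (5.80)²(0.794)⁴ = 13.37.
F_NMS-1065/F_NMS-7215 = (L_NMS-1065/L_NMS-7215)/(d_NMS-1065/d_NMS-7215)² = 13.37/0.04121 = 324.4.
m_NMS-1065 − m_NMS-7215 = −2.5 log₁₀(324.4) = -6.28.

-6.28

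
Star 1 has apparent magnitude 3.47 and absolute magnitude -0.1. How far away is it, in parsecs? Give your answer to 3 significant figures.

m − M = 5 log₁₀(d/10 pc)
3.47 − (-0.1) = 3.57 = 5 log₁₀(d/10)
d = 10 × 10^(3.57/5) = 10 × 10^0.714 = 51.76 pc.

51.8 pc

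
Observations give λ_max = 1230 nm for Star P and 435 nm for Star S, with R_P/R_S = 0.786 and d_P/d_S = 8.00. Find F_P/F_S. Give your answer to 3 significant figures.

1.51×10^-4

Wien's law: T_P/T_S = λ_S/λ_P = 435/1230 = 0.3537.
L_P/L_S = (R_P/R_S)²(T_P/T_S)⁴ = (0.786)²(0.3537)⁴ = 0.009665.
F_P/F_S = (L_P/L_S)/(d_P/d_S)² = 0.009665/(8.00)² = 1.510×10^-4.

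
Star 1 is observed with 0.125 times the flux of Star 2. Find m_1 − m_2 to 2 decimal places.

2.26

m_1 − m_2 = −2.5 log₁₀(F_1/F_2) = −2.5 log₁₀(0.125) = −2.5 × (-0.903) = 2.258.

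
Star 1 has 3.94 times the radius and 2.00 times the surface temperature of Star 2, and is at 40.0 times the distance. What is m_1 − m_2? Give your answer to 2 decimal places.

2.02

L_1/L_2 = (3.94)²(2.00)⁴ = 248.4.
F_1/F_2 = (L_1/L_2)/(d_1/d_2)² = 248.4/1600 = 0.1552.
m_1 − m_2 = −2.5 log₁₀(0.1552) = 2.02.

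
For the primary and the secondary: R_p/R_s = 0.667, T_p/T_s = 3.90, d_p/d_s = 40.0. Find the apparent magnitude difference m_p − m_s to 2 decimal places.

L_p/L_s = (0.667)²(3.90)⁴ = 102.9.
F_p/F_s = (L_p/L_s)/(d_p/d_s)² = 102.9/1600 = 0.06433.
m_p − m_s = −2.5 log₁₀(0.06433) = 2.98.

2.98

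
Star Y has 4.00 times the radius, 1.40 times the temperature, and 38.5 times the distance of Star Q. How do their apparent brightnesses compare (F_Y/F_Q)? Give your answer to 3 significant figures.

L_Y/L_Q = (R_Y/R_Q)²(T_Y/T_Q)⁴ = (4.00)² × (1.40)⁴ = 61.47.
F_Y/F_Q = (L_Y/L_Q)/(d_Y/d_Q)² = 61.47 / (38.5)² = 0.04147.

0.0415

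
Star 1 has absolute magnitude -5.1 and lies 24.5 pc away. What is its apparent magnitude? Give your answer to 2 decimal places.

-3.15

m = M + 5 log₁₀(d/10 pc) = -5.1 + 5 log₁₀(24.5/10)
  = -5.1 + 5 × 0.389 = -5.1 + 1.95 = -3.15.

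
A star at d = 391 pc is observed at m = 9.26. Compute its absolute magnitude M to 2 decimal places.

M = m − 5 log₁₀(d/10 pc) = 9.26 − 5 log₁₀(391/10)
  = 9.26 − 5 × 1.592 = 9.26 − 7.96 = 1.30.

1.30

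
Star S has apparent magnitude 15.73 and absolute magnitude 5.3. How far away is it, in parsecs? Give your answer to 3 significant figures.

m − M = 5 log₁₀(d/10 pc)
15.73 − (5.3) = 10.43 = 5 log₁₀(d/10)
d = 10 × 10^(10.43/5) = 10 × 10^2.086 = 1219 pc.

1.22×10^3 pc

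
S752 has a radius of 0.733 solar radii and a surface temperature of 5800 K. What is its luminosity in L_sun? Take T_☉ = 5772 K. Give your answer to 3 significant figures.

L/L_☉ = (R/R_☉)² (T/T_☉)⁴ = (0.733)² × (5800/5772)⁴
       = 0.5373 × (1.005)⁴ = 0.5373 × 1.020 = 0.5478.

0.548 L_sun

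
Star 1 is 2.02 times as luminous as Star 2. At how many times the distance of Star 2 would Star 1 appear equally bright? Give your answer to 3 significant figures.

1.42

Equal flux requires L_1/d_1² = L_2/d_2², so d_1/d_2 = √(L_1/L_2)
= √(2.02) = 1.421.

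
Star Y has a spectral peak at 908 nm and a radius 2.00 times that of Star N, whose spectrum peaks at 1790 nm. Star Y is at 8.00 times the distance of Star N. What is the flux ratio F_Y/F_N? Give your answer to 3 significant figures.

Wien's law: T_Y/T_N = λ_N/λ_Y = 1790/908 = 1.971.
L_Y/L_N = (R_Y/R_N)²(T_Y/T_N)⁴ = (2.00)²(1.971)⁴ = 60.41.
F_Y/F_N = (L_Y/L_N)/(d_Y/d_N)² = 60.41/(8.00)² = 0.9439.

0.944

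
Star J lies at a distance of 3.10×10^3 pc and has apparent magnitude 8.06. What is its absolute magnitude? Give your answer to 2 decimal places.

M = m − 5 log₁₀(d/10 pc) = 8.06 − 5 log₁₀(3.10×10^3/10)
  = 8.06 − 5 × 2.491 = 8.06 − 12.46 = -4.40.

-4.40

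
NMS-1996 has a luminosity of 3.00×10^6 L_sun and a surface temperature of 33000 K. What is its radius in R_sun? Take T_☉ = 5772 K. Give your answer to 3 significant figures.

R/R_☉ = √(L/L_☉) / (T/T_☉)² = √(3.00×10^6) / (5.717)²
       = 1732 / 32.69 = 52.99.

53.0 R_sun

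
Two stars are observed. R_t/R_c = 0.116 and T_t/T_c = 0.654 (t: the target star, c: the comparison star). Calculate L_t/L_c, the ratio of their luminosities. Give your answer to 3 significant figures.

From the Stefan–Boltzmann law, L ∝ R²T⁴, so
L_t/L_c = (R_t/R_c)² (T_t/T_c)⁴ = (0.116)² × (0.654)⁴ = 0.01346 × 0.1829 = 0.002462.

0.00246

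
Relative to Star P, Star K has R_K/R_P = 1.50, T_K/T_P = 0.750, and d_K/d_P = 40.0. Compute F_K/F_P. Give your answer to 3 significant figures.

4.45×10^-4

L_K/L_P = (R_K/R_P)²(T_K/T_P)⁴ = (1.50)² × (0.750)⁴ = 0.7119.
F_K/F_P = (L_K/L_P)/(d_K/d_P)² = 0.7119 / (40.0)² = 4.449×10^-4.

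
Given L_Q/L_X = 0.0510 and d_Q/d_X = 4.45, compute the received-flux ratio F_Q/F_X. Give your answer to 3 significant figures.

0.00258

F = L/(4πd²), so F_Q/F_X = (L_Q/L_X) / (d_Q/d_X)²
= 0.0510 / (4.45)² = 0.0510 / 19.80 = 0.002575.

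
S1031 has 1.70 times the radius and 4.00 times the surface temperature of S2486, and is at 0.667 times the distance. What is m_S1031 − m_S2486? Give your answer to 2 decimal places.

-8.05

L_S1031/L_S2486 = (1.70)²(4.00)⁴ = 739.8.
F_S1031/F_S2486 = (L_S1031/L_S2486)/(d_S1031/d_S2486)² = 739.8/0.4449 = 1663.
m_S1031 − m_S2486 = −2.5 log₁₀(1663) = -8.05.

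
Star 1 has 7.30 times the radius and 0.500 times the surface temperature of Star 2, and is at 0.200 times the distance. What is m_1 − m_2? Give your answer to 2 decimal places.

L_1/L_2 = (7.30)²(0.500)⁴ = 3.331.
F_1/F_2 = (L_1/L_2)/(d_1/d_2)² = 3.331/0.04000 = 83.27.
m_1 − m_2 = −2.5 log₁₀(83.27) = -4.80.

-4.80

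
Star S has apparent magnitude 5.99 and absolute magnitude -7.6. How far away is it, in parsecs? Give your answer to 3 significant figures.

m − M = 5 log₁₀(d/10 pc)
5.99 − (-7.6) = 13.59 = 5 log₁₀(d/10)
d = 10 × 10^(13.59/5) = 10 × 10^2.718 = 5224 pc.

5.22×10^3 pc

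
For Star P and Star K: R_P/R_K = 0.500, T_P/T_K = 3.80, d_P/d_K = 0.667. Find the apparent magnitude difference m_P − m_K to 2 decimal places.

-5.17

L_P/L_K = (0.500)²(3.80)⁴ = 52.13.
F_P/F_K = (L_P/L_K)/(d_P/d_K)² = 52.13/0.4449 = 117.2.
m_P − m_K = −2.5 log₁₀(117.2) = -5.17.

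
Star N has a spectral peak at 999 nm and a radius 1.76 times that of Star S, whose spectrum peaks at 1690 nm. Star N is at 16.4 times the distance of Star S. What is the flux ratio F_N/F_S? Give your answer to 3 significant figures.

0.0943

Wien's law: T_N/T_S = λ_S/λ_N = 1690/999 = 1.692.
L_N/L_S = (R_N/R_S)²(T_N/T_S)⁴ = (1.76)²(1.692)⁴ = 25.37.
F_N/F_S = (L_N/L_S)/(d_N/d_S)² = 25.37/(16.4)² = 0.09432.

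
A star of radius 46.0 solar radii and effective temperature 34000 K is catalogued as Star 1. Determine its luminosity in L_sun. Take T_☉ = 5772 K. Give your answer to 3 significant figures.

2.55×10^6 L_sun

L/L_☉ = (R/R_☉)² (T/T_☉)⁴ = (46.0)² × (34000/5772)⁴
       = 2116 × (5.891)⁴ = 2116 × 1204 = 2.548×10^6.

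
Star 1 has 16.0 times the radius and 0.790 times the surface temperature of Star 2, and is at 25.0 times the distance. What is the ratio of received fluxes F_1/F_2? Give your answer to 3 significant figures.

0.160

L_1/L_2 = (R_1/R_2)²(T_1/T_2)⁴ = (16.0)² × (0.790)⁴ = 99.71.
F_1/F_2 = (L_1/L_2)/(d_1/d_2)² = 99.71 / (25.0)² = 0.1595.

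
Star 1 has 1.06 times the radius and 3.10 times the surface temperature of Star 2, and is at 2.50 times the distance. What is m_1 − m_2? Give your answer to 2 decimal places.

-3.05

L_1/L_2 = (1.06)²(3.10)⁴ = 103.8.
F_1/F_2 = (L_1/L_2)/(d_1/d_2)² = 103.8/6.250 = 16.60.
m_1 − m_2 = −2.5 log₁₀(16.60) = -3.05.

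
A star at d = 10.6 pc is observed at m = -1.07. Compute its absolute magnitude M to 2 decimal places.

M = m − 5 log₁₀(d/10 pc) = -1.07 − 5 log₁₀(10.6/10)
  = -1.07 − 5 × 0.025 = -1.07 − 0.13 = -1.20.

-1.20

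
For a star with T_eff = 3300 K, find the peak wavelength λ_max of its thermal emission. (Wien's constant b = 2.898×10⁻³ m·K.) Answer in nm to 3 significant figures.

878 nm

λ_max = b/T = 2.898×10⁻³ / 3300 = 8.78×10^-7 m = 878.2 nm.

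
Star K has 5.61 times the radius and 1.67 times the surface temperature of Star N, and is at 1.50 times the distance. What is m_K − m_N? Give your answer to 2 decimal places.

L_K/L_N = (5.61)²(1.67)⁴ = 244.8.
F_K/F_N = (L_K/L_N)/(d_K/d_N)² = 244.8/2.250 = 108.8.
m_K − m_N = −2.5 log₁₀(108.8) = -5.09.

-5.09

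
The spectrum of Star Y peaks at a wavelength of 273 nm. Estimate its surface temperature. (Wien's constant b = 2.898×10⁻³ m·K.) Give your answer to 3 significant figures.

T = b/λ_max = 2.898×10⁻³ / (273×10⁻⁹) = 1.062×10^4 K.

1.06×10^4 K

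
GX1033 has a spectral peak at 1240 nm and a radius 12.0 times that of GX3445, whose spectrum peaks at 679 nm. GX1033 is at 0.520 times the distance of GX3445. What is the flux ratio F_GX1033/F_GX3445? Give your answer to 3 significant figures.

47.9

Wien's law: T_GX1033/T_GX3445 = λ_GX3445/λ_GX1033 = 679/1240 = 0.5476.
L_GX1033/L_GX3445 = (R_GX1033/R_GX3445)²(T_GX1033/T_GX3445)⁴ = (12.0)²(0.5476)⁴ = 12.95.
F_GX1033/F_GX3445 = (L_GX1033/L_GX3445)/(d_GX1033/d_GX3445)² = 12.95/(0.520)² = 47.88.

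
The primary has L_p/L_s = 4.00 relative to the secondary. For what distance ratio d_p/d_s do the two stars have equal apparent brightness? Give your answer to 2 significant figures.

2.0

Equal flux requires L_p/d_p² = L_s/d_s², so d_p/d_s = √(L_p/L_s)
= √(4.00) = 2.000.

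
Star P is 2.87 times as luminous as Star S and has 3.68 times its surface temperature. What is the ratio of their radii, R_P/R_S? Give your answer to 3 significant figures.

0.125

L ∝ R²T⁴ gives R ∝ √L / T², so
R_P/R_S = √(2.87) / (3.68)² = 1.694 / 13.54 = 0.1251.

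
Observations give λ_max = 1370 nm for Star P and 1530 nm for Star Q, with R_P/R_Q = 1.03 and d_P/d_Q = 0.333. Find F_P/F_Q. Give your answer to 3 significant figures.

14.9

Wien's law: T_P/T_Q = λ_Q/λ_P = 1530/1370 = 1.117.
L_P/L_Q = (R_P/R_Q)²(T_P/T_Q)⁴ = (1.03)²(1.117)⁴ = 1.650.
F_P/F_Q = (L_P/L_Q)/(d_P/d_Q)² = 1.650/(0.333)² = 14.88.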